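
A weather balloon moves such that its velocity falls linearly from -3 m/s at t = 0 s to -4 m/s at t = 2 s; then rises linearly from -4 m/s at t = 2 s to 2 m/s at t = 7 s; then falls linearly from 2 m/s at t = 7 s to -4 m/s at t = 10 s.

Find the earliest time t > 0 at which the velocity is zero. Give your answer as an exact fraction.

t = 16/3 s

v changes sign on 2–7 s (from -4 to 2); the graph is linear there, so v = 0 at t = 2 + (4)·(7 − 2)/(2 − -4) = 16/3 s.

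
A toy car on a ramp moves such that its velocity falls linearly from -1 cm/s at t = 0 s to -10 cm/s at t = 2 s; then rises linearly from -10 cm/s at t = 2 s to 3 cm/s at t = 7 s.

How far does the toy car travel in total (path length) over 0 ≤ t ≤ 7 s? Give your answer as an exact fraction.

831/26 cm

Total distance travelled is ∫|v| dt — sum the magnitudes of each area piece.
0–2 s: |½(-1 + -10)(2)| = 11 cm
2–7 s: v = 0 at t = 76/13 s; triangle areas 250/13 + 45/26 = 545/26 cm
Total distance = 831/26 cm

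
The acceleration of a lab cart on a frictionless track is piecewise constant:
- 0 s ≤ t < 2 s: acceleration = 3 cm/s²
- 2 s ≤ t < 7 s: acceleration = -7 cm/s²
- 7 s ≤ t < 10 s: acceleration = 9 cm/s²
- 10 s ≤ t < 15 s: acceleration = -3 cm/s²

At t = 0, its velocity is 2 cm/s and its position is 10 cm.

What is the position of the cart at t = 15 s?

-105.5 cm

On each constant-a segment, Δv = aΔt and Δx = v₀Δt + ½aΔt²; chain segment to segment.
0–2 s: v starts 2 cm/s; Δx = 2·2 + ½·3·2² = 10 cm; v ends 8 cm/s.
2–7 s: v starts 8 cm/s; Δx = 8·5 + ½·-7·5² = -47.5 cm; v ends -27 cm/s.
7–10 s: v starts -27 cm/s; Δx = -27·3 + ½·9·3² = -40.5 cm; v ends 0 cm/s.
10–15 s: v starts 0 cm/s; Δx = 0·5 + ½·-3·5² = -37.5 cm; v ends -15 cm/s.
x(15) = 10 + Σ Δx = -105.5 cm.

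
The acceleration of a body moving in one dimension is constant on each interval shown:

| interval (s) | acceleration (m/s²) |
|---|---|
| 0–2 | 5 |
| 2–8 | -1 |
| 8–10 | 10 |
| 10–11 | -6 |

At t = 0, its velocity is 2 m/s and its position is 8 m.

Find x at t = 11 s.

On each constant-a segment, Δv = aΔt and Δx = v₀Δt + ½aΔt²; chain segment to segment.
0–2 s: v starts 2 m/s; Δx = 2·2 + ½·5·2² = 14 m; v ends 12 m/s.
2–8 s: v starts 12 m/s; Δx = 12·6 + ½·-1·6² = 54 m; v ends 6 m/s.
8–10 s: v starts 6 m/s; Δx = 6·2 + ½·10·2² = 32 m; v ends 26 m/s.
10–11 s: v starts 26 m/s; Δx = 26·1 + ½·-6·1² = 23 m; v ends 20 m/s.
x(11) = 8 + Σ Δx = 131 m.

131 m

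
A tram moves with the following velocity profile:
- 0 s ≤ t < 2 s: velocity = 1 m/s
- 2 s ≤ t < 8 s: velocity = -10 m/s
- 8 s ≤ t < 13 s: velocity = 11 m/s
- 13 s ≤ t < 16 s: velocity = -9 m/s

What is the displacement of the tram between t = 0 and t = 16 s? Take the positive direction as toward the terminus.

Net displacement equals the area under the velocity-time graph (areas below the axis count negative).
0–2 s: 1 × 2 = 2 m
2–8 s: -10 × 6 = -60 m
8–13 s: 11 × 5 = 55 m
13–16 s: -9 × 3 = -27 m
Net displacement = -30 m

-30 m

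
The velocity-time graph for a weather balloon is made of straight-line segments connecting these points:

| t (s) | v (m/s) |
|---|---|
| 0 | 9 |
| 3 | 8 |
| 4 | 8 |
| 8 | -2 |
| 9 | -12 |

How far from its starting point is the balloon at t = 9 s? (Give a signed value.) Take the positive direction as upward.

Net displacement equals the area under the velocity-time graph (areas below the axis count negative).
0–3 s: ½(9 + 8)(3) = 25.5 m
3–4 s: 8 × 1 = 8 m
4–8 s: ½(8 + -2)(4) = 12 m
8–9 s: ½(-2 + -12)(1) = -7 m
Net displacement = 38.5 m

38.5 m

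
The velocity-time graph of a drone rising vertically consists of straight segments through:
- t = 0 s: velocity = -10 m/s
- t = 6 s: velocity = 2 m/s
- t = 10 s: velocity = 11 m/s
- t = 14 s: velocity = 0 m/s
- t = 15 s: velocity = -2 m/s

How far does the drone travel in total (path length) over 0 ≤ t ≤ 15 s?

75 m

Distance (not displacement) is the total path length: add the absolute areas under v-t.
0–6 s: v = 0 at t = 5 s; triangle areas 25 + 1 = 26 m
6–10 s: |½(2 + 11)(4)| = 26 m
10–14 s: |½(11 + 0)(4)| = 22 m
14–15 s: |½(0 + -2)(1)| = 1 m
Total distance = 75 m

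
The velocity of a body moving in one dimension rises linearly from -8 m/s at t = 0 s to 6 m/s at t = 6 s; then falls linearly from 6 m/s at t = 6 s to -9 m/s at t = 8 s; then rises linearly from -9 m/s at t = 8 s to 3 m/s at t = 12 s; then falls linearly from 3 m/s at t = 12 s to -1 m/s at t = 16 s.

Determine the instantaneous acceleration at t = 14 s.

Acceleration is the slope of the v-t graph on 12–16 s: (-1 − 3)/(16 − 12) = -1 m/s².

-1 m/s²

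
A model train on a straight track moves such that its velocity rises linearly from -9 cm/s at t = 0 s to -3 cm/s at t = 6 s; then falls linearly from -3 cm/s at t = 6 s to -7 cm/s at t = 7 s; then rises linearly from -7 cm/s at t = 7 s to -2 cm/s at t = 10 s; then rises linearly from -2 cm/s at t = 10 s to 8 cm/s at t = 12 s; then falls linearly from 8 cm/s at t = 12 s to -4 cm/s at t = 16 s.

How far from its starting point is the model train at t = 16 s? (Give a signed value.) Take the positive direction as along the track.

-40.5 cm

Displacement is the signed area under the v-t curve.
0–6 s: ½(-9 + -3)(6) = -36 cm
6–7 s: ½(-3 + -7)(1) = -5 cm
7–10 s: ½(-7 + -2)(3) = -13.5 cm
10–12 s: ½(-2 + 8)(2) = 6 cm
12–16 s: ½(8 + -4)(4) = 8 cm
Net displacement = -40.5 cm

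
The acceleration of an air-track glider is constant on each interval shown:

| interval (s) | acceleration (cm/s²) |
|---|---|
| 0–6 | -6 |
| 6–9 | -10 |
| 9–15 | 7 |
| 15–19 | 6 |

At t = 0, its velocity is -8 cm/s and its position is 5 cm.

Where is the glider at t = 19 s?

On each constant-a segment, Δv = aΔt and Δx = v₀Δt + ½aΔt²; chain segment to segment.
0–6 s: v starts -8 cm/s; Δx = -8·6 + ½·-6·6² = -156 cm; v ends -44 cm/s.
6–9 s: v starts -44 cm/s; Δx = -44·3 + ½·-10·3² = -177 cm; v ends -74 cm/s.
9–15 s: v starts -74 cm/s; Δx = -74·6 + ½·7·6² = -318 cm; v ends -32 cm/s.
15–19 s: v starts -32 cm/s; Δx = -32·4 + ½·6·4² = -80 cm; v ends -8 cm/s.
x(19) = 5 + Σ Δx = -726 cm.

-726 cm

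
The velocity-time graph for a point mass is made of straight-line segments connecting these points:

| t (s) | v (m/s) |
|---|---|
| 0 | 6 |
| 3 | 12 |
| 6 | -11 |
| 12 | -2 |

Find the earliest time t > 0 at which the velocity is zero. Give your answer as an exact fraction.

t = 105/23 s

v changes sign on 3–6 s (from 12 to -11); the graph is linear there, so v = 0 at t = 3 + (-12)·(6 − 3)/(-11 − 12) = 105/23 s.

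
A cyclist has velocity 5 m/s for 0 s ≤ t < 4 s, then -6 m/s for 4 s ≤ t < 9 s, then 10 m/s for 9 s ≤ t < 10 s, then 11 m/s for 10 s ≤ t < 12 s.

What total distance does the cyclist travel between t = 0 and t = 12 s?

82 m

Distance (not displacement) is the total path length: add the absolute areas under v-t.
0–4 s: |5| × 4 = 20 m
4–9 s: |-6| × 5 = 30 m
9–10 s: |10| × 1 = 10 m
10–12 s: |11| × 2 = 22 m
Total distance = 82 m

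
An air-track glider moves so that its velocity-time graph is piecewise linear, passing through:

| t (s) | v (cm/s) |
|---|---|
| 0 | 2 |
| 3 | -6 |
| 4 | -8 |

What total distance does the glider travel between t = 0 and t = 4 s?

Total distance travelled is ∫|v| dt — sum the magnitudes of each area piece.
0–3 s: v = 0 at t = 0.75 s; triangle areas 0.75 + 6.75 = 7.5 cm
3–4 s: |½(-6 + -8)(1)| = 7 cm
Total distance = 14.5 cm

14.5 cm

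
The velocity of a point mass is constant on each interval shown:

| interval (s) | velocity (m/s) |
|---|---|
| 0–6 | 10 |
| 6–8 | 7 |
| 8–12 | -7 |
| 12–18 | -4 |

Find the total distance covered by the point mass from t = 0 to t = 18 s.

126 m

Total distance travelled is ∫|v| dt — sum the magnitudes of each area piece.
0–6 s: |10| × 6 = 60 m
6–8 s: |7| × 2 = 14 m
8–12 s: |-7| × 4 = 28 m
12–18 s: |-4| × 6 = 24 m
Total distance = 126 m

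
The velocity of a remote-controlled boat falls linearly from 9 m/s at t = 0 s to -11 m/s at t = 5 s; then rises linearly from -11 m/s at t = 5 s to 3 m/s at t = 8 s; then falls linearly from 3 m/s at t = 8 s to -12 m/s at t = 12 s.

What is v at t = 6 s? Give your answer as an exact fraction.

-19/3 m/s

On 5–8 s the graph is linear from -11 to 3 m/s: v(6) = -11 + (3 − -11)·(6 − 5)/(8 − 5) = -19/3 m/s.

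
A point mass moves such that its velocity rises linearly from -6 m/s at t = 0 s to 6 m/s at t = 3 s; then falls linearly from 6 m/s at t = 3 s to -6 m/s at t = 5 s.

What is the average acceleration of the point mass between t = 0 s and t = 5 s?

Average acceleration = Δv/Δt = (-6 − -6)/(5 − 0) = 0 m/s².

0 m/s²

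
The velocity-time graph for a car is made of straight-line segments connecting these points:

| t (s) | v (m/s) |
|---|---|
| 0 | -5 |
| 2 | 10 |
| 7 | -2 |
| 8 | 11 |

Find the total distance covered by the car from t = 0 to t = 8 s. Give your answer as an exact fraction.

Total distance travelled is ∫|v| dt — sum the magnitudes of each area piece.
0–2 s: v = 0 at t = 2/3 s; triangle areas 5/3 + 20/3 = 25/3 m
2–7 s: v = 0 at t = 37/6 s; triangle areas 125/6 + 5/6 = 65/3 m
7–8 s: v = 0 at t = 93/13 s; triangle areas 2/13 + 121/26 = 125/26 m
Total distance = 905/26 m

905/26 m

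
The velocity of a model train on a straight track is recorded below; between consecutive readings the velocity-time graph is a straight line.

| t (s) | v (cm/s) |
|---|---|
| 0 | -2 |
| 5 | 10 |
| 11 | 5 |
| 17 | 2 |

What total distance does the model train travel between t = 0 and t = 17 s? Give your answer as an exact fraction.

263/3 cm

Distance (not displacement) is the total path length: add the absolute areas under v-t.
0–5 s: v = 0 at t = 5/6 s; triangle areas 5/6 + 125/6 = 65/3 cm
5–11 s: |½(10 + 5)(6)| = 45 cm
11–17 s: |½(5 + 2)(6)| = 21 cm
Total distance = 263/3 cm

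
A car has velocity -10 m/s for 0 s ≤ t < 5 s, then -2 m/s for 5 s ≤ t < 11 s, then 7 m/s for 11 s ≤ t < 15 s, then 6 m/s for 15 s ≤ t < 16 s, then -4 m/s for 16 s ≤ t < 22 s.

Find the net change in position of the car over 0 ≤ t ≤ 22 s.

Displacement is the signed area under the v-t curve.
0–5 s: -10 × 5 = -50 m
5–11 s: -2 × 6 = -12 m
11–15 s: 7 × 4 = 28 m
15–16 s: 6 × 1 = 6 m
16–22 s: -4 × 6 = -24 m
Net displacement = -52 m

-52 m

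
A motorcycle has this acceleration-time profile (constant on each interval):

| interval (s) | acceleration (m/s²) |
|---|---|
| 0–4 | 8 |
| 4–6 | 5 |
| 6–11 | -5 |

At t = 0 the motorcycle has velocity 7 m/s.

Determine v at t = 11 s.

24 m/s

Δv equals the area under the a-t graph; then v = v₀ + Δv.
0–4 s: 8 × 4 = 32 m/s
4–6 s: 5 × 2 = 10 m/s
6–11 s: -5 × 5 = -25 m/s
Δv = 17 m/s, so v(11) = 7 + (17) = 24 m/s.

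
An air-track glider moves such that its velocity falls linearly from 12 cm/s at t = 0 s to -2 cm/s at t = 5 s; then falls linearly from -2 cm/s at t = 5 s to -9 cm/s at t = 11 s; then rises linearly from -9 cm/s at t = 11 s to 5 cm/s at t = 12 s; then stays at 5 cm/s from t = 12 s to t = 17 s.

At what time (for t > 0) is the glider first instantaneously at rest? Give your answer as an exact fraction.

v changes sign on 0–5 s (from 12 to -2); the graph is linear there, so v = 0 at t = 0 + (-12)·(5 − 0)/(-2 − 12) = 30/7 s.

t = 30/7 s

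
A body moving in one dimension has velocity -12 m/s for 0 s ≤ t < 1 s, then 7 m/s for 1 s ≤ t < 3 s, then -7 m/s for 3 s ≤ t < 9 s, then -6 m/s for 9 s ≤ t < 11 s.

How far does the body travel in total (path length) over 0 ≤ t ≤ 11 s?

Total distance travelled is ∫|v| dt — sum the magnitudes of each area piece.
0–1 s: |-12| × 1 = 12 m
1–3 s: |7| × 2 = 14 m
3–9 s: |-7| × 6 = 42 m
9–11 s: |-6| × 2 = 12 m
Total distance = 80 m

80 m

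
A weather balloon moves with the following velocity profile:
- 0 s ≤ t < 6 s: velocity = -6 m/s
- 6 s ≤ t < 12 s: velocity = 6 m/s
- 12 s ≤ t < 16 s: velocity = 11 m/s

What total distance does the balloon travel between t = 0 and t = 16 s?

Distance (not displacement) is the total path length: add the absolute areas under v-t.
0–6 s: |-6| × 6 = 36 m
6–12 s: |6| × 6 = 36 m
12–16 s: |11| × 4 = 44 m
Total distance = 116 m

116 m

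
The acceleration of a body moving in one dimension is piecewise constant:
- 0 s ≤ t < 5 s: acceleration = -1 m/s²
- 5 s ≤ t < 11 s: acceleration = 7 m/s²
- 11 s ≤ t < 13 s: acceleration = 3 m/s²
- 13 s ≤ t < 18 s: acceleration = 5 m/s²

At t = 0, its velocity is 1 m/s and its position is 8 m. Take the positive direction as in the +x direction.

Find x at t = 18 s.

On each constant-a segment, Δv = aΔt and Δx = v₀Δt + ½aΔt²; chain segment to segment.
0–5 s: v starts 1 m/s; Δx = 1·5 + ½·-1·5² = -7.5 m; v ends -4 m/s.
5–11 s: v starts -4 m/s; Δx = -4·6 + ½·7·6² = 102 m; v ends 38 m/s.
11–13 s: v starts 38 m/s; Δx = 38·2 + ½·3·2² = 82 m; v ends 44 m/s.
13–18 s: v starts 44 m/s; Δx = 44·5 + ½·5·5² = 282.5 m; v ends 69 m/s.
x(18) = 8 + Σ Δx = 467 m.

467 m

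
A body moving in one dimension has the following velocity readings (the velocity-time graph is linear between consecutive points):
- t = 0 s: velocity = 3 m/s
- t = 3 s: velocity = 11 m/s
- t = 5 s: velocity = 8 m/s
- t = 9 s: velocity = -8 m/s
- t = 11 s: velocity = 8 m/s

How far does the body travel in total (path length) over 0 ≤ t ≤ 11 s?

64 m

Total distance travelled is ∫|v| dt — sum the magnitudes of each area piece.
0–3 s: |½(3 + 11)(3)| = 21 m
3–5 s: |½(11 + 8)(2)| = 19 m
5–9 s: v = 0 at t = 7 s; triangle areas 8 + 8 = 16 m
9–11 s: v = 0 at t = 10 s; triangle areas 4 + 4 = 8 m
Total distance = 64 m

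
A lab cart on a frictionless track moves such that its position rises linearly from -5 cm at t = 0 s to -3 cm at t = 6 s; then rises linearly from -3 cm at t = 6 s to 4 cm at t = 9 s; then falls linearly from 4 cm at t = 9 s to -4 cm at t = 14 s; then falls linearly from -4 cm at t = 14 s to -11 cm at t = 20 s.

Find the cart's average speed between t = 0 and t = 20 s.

1.2 cm/s

Average speed = (total path length)/(elapsed time); on a piecewise-linear x-t graph the path length is Σ|Δx|.
0–6 s: |Δx| = |-3 − -5| = 2 cm
6–9 s: |Δx| = |4 − -3| = 7 cm
9–14 s: |Δx| = |-4 − 4| = 8 cm
14–20 s: |Δx| = |-11 − -4| = 7 cm
Total path = 24 cm; average speed = 24/20 = 1.2 cm/s.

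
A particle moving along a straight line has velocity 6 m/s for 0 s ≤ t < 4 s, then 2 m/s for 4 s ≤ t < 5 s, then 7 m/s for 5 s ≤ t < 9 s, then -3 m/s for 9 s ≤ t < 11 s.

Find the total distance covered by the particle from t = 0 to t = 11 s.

Total distance travelled is ∫|v| dt — sum the magnitudes of each area piece.
0–4 s: |6| × 4 = 24 m
4–5 s: |2| × 1 = 2 m
5–9 s: |7| × 4 = 28 m
9–11 s: |-3| × 2 = 6 m
Total distance = 60 m

60 m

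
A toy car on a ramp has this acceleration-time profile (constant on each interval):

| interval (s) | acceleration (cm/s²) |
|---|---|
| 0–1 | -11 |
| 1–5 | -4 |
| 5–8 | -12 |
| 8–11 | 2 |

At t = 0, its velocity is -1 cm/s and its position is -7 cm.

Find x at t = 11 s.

-414.5 cm

On each constant-a segment, Δv = aΔt and Δx = v₀Δt + ½aΔt²; chain segment to segment.
0–1 s: v starts -1 cm/s; Δx = -1·1 + ½·-11·1² = -6.5 cm; v ends -12 cm/s.
1–5 s: v starts -12 cm/s; Δx = -12·4 + ½·-4·4² = -80 cm; v ends -28 cm/s.
5–8 s: v starts -28 cm/s; Δx = -28·3 + ½·-12·3² = -138 cm; v ends -64 cm/s.
8–11 s: v starts -64 cm/s; Δx = -64·3 + ½·2·3² = -183 cm; v ends -58 cm/s.
x(11) = -7 + Σ Δx = -414.5 cm.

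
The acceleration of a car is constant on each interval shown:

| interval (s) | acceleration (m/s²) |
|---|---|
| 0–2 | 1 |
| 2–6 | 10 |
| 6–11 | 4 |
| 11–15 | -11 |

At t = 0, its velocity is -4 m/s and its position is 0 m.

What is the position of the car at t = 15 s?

On each constant-a segment, Δv = aΔt and Δx = v₀Δt + ½aΔt²; chain segment to segment.
0–2 s: v starts -4 m/s; Δx = -4·2 + ½·1·2² = -6 m; v ends -2 m/s.
2–6 s: v starts -2 m/s; Δx = -2·4 + ½·10·4² = 72 m; v ends 38 m/s.
6–11 s: v starts 38 m/s; Δx = 38·5 + ½·4·5² = 240 m; v ends 58 m/s.
11–15 s: v starts 58 m/s; Δx = 58·4 + ½·-11·4² = 144 m; v ends 14 m/s.
x(15) = 0 + Σ Δx = 450 m.

450 m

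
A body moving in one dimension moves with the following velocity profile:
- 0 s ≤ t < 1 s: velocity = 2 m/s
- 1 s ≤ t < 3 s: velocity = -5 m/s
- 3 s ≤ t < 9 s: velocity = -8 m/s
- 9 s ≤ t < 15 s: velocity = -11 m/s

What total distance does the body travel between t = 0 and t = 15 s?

Total distance travelled is ∫|v| dt — sum the magnitudes of each area piece.
0–1 s: |2| × 1 = 2 m
1–3 s: |-5| × 2 = 10 m
3–9 s: |-8| × 6 = 48 m
9–15 s: |-11| × 6 = 66 m
Total distance = 126 m

126 m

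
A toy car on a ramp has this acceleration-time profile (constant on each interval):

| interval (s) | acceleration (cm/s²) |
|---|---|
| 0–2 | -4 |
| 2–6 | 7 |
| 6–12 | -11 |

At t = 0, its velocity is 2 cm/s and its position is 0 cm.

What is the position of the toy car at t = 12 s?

-38 cm

On each constant-a segment, Δv = aΔt and Δx = v₀Δt + ½aΔt²; chain segment to segment.
0–2 s: v starts 2 cm/s; Δx = 2·2 + ½·-4·2² = -4 cm; v ends -6 cm/s.
2–6 s: v starts -6 cm/s; Δx = -6·4 + ½·7·4² = 32 cm; v ends 22 cm/s.
6–12 s: v starts 22 cm/s; Δx = 22·6 + ½·-11·6² = -66 cm; v ends -44 cm/s.
x(12) = 0 + Σ Δx = -38 cm.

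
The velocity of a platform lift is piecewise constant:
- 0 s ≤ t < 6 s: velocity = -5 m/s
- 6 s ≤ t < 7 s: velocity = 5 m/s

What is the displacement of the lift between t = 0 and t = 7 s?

-25 m

Displacement is the signed area under the v-t curve.
0–6 s: -5 × 6 = -30 m
6–7 s: 5 × 1 = 5 m
Net displacement = -25 m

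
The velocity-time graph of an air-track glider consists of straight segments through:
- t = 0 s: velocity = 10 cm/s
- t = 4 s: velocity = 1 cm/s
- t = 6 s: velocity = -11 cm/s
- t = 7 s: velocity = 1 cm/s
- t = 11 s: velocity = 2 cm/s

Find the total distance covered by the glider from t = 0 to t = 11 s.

43.25 cm

Distance (not displacement) is the total path length: add the absolute areas under v-t.
0–4 s: |½(10 + 1)(4)| = 22 cm
4–6 s: v = 0 at t = 25/6 s; triangle areas 1/12 + 121/12 = 61/6 cm
6–7 s: v = 0 at t = 83/12 s; triangle areas 121/24 + 1/24 = 61/12 cm
7–11 s: |½(1 + 2)(4)| = 6 cm
Total distance = 43.25 cm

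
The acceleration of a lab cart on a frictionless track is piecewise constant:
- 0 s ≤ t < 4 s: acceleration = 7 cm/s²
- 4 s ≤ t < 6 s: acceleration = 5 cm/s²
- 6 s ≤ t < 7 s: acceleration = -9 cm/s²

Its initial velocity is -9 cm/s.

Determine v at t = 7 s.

Δv equals the area under the a-t graph; then v = v₀ + Δv.
0–4 s: 7 × 4 = 28 cm/s
4–6 s: 5 × 2 = 10 cm/s
6–7 s: -9 × 1 = -9 cm/s
Δv = 29 cm/s, so v(7) = -9 + (29) = 20 cm/s.

20 cm/s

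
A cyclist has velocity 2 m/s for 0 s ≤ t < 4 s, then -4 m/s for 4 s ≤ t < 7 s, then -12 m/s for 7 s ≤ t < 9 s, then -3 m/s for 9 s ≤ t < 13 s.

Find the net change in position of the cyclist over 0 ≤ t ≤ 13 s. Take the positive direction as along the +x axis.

-40 m

Displacement is the signed area under the v-t curve.
0–4 s: 2 × 4 = 8 m
4–7 s: -4 × 3 = -12 m
7–9 s: -12 × 2 = -24 m
9–13 s: -3 × 4 = -12 m
Net displacement = -40 m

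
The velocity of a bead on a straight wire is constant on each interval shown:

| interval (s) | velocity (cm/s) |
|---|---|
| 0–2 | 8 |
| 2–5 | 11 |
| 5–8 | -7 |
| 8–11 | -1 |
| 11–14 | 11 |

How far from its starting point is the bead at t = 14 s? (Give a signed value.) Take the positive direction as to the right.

58 cm

Displacement is the signed area under the v-t curve.
0–2 s: 8 × 2 = 16 cm
2–5 s: 11 × 3 = 33 cm
5–8 s: -7 × 3 = -21 cm
8–11 s: -1 × 3 = -3 cm
11–14 s: 11 × 3 = 33 cm
Net displacement = 58 cm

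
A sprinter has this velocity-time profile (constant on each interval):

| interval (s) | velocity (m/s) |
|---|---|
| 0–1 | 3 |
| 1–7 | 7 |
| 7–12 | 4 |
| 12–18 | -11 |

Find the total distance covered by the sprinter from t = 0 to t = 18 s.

Distance (not displacement) is the total path length: add the absolute areas under v-t.
0–1 s: |3| × 1 = 3 m
1–7 s: |7| × 6 = 42 m
7–12 s: |4| × 5 = 20 m
12–18 s: |-11| × 6 = 66 m
Total distance = 131 m

131 m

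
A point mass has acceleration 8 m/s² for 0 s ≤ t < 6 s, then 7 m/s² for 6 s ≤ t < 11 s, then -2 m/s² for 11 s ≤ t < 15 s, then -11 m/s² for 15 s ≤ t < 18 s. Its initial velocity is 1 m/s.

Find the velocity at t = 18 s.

43 m/s

Δv equals the area under the a-t graph; then v = v₀ + Δv.
0–6 s: 8 × 6 = 48 m/s
6–11 s: 7 × 5 = 35 m/s
11–15 s: -2 × 4 = -8 m/s
15–18 s: -11 × 3 = -33 m/s
Δv = 42 m/s, so v(18) = 1 + (42) = 43 m/s.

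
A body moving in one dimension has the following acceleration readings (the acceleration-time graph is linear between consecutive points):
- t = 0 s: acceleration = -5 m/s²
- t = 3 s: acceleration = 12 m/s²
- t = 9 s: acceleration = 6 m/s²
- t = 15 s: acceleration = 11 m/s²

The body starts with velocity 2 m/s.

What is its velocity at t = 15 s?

Δv equals the area under the a-t graph; then v = v₀ + Δv.
0–3 s: ½(-5 + 12)(3) = 10.5 m/s
3–9 s: ½(12 + 6)(6) = 54 m/s
9–15 s: ½(6 + 11)(6) = 51 m/s
Δv = 115.5 m/s, so v(15) = 2 + (115.5) = 117.5 m/s.

117.5 m/s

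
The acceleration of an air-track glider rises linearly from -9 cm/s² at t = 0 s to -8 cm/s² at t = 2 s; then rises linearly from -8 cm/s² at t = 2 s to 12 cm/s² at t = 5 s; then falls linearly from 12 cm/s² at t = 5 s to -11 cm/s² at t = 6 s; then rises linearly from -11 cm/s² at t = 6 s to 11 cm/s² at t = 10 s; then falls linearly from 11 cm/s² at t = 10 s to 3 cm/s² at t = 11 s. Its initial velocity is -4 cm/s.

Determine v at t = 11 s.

-7.5 cm/s

Δv equals the area under the a-t graph; then v = v₀ + Δv.
0–2 s: ½(-9 + -8)(2) = -17 cm/s
2–5 s: ½(-8 + 12)(3) = 6 cm/s
5–6 s: ½(12 + -11)(1) = 0.5 cm/s
6–10 s: ½(-11 + 11)(4) = 0 cm/s
10–11 s: ½(11 + 3)(1) = 7 cm/s
Δv = -3.5 cm/s, so v(11) = -4 + (-3.5) = -7.5 cm/s.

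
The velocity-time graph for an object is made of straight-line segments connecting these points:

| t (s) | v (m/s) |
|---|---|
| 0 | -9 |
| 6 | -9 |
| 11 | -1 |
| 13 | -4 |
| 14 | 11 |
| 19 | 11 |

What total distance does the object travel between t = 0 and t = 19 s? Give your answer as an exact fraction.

Distance (not displacement) is the total path length: add the absolute areas under v-t.
0–6 s: |-9| × 6 = 54 m
6–11 s: |½(-9 + -1)(5)| = 25 m
11–13 s: |½(-1 + -4)(2)| = 5 m
13–14 s: v = 0 at t = 199/15 s; triangle areas 8/15 + 121/30 = 137/30 m
14–19 s: |11| × 5 = 55 m
Total distance = 4307/30 m

4307/30 m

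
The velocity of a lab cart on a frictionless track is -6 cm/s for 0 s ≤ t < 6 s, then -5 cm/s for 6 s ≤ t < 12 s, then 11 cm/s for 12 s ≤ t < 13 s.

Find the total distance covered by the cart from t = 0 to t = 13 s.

Distance (not displacement) is the total path length: add the absolute areas under v-t.
0–6 s: |-6| × 6 = 36 cm
6–12 s: |-5| × 6 = 30 cm
12–13 s: |11| × 1 = 11 cm
Total distance = 77 cm

77 cm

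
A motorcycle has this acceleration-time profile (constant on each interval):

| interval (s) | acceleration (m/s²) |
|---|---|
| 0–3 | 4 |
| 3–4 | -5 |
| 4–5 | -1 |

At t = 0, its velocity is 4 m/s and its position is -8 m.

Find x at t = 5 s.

On each constant-a segment, Δv = aΔt and Δx = v₀Δt + ½aΔt²; chain segment to segment.
0–3 s: v starts 4 m/s; Δx = 4·3 + ½·4·3² = 30 m; v ends 16 m/s.
3–4 s: v starts 16 m/s; Δx = 16·1 + ½·-5·1² = 13.5 m; v ends 11 m/s.
4–5 s: v starts 11 m/s; Δx = 11·1 + ½·-1·1² = 10.5 m; v ends 10 m/s.
x(5) = -8 + Σ Δx = 46 m.

46 m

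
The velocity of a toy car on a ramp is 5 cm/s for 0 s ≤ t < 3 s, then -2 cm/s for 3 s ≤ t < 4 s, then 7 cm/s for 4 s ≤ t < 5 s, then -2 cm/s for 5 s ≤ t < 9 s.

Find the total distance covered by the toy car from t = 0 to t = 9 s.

Total distance travelled is ∫|v| dt — sum the magnitudes of each area piece.
0–3 s: |5| × 3 = 15 cm
3–4 s: |-2| × 1 = 2 cm
4–5 s: |7| × 1 = 7 cm
5–9 s: |-2| × 4 = 8 cm
Total distance = 32 cm

32 cm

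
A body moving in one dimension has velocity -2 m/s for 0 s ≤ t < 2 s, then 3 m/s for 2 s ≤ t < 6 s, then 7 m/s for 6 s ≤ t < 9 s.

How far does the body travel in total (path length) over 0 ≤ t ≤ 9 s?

37 m

Total distance travelled is ∫|v| dt — sum the magnitudes of each area piece.
0–2 s: |-2| × 2 = 4 m
2–6 s: |3| × 4 = 12 m
6–9 s: |7| × 3 = 21 m
Total distance = 37 m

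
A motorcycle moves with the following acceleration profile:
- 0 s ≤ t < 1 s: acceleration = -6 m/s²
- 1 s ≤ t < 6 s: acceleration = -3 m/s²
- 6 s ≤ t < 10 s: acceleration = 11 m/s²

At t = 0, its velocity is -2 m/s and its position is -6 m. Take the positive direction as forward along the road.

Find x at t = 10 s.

-92.5 m

On each constant-a segment, Δv = aΔt and Δx = v₀Δt + ½aΔt²; chain segment to segment.
0–1 s: v starts -2 m/s; Δx = -2·1 + ½·-6·1² = -5 m; v ends -8 m/s.
1–6 s: v starts -8 m/s; Δx = -8·5 + ½·-3·5² = -77.5 m; v ends -23 m/s.
6–10 s: v starts -23 m/s; Δx = -23·4 + ½·11·4² = -4 m; v ends 21 m/s.
x(10) = -6 + Σ Δx = -92.5 m.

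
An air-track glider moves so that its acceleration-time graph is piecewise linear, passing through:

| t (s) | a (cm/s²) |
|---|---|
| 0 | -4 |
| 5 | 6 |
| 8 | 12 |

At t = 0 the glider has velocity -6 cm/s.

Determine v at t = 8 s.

26 cm/s

Δv equals the area under the a-t graph; then v = v₀ + Δv.
0–5 s: ½(-4 + 6)(5) = 5 cm/s
5–8 s: ½(6 + 12)(3) = 27 cm/s
Δv = 32 cm/s, so v(8) = -6 + (32) = 26 cm/s.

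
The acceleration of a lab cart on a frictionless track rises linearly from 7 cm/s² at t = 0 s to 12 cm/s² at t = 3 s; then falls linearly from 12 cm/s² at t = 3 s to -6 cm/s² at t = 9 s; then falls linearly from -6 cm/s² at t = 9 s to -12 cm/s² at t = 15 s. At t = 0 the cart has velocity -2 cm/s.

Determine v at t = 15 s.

-9.5 cm/s

Δv equals the area under the a-t graph; then v = v₀ + Δv.
0–3 s: ½(7 + 12)(3) = 28.5 cm/s
3–9 s: ½(12 + -6)(6) = 18 cm/s
9–15 s: ½(-6 + -12)(6) = -54 cm/s
Δv = -7.5 cm/s, so v(15) = -2 + (-7.5) = -9.5 cm/s.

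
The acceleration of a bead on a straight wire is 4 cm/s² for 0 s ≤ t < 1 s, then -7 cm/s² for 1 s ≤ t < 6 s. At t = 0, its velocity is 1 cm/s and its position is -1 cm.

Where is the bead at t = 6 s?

-60.5 cm

On each constant-a segment, Δv = aΔt and Δx = v₀Δt + ½aΔt²; chain segment to segment.
0–1 s: v starts 1 cm/s; Δx = 1·1 + ½·4·1² = 3 cm; v ends 5 cm/s.
1–6 s: v starts 5 cm/s; Δx = 5·5 + ½·-7·5² = -62.5 cm; v ends -30 cm/s.
x(6) = -1 + Σ Δx = -60.5 cm.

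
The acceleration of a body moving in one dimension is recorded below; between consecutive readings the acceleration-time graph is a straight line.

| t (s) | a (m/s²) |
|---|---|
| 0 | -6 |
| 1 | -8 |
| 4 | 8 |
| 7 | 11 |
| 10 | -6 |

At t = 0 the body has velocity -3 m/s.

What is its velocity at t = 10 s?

26 m/s

Δv equals the area under the a-t graph; then v = v₀ + Δv.
0–1 s: ½(-6 + -8)(1) = -7 m/s
1–4 s: ½(-8 + 8)(3) = 0 m/s
4–7 s: ½(8 + 11)(3) = 28.5 m/s
7–10 s: ½(11 + -6)(3) = 7.5 m/s
Δv = 29 m/s, so v(10) = -3 + (29) = 26 m/s.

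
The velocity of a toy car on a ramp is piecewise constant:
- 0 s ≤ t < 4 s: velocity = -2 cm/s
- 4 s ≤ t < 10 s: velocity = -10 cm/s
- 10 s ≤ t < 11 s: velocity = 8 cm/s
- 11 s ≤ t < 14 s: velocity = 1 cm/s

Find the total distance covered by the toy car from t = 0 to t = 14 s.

79 cm

Total distance travelled is ∫|v| dt — sum the magnitudes of each area piece.
0–4 s: |-2| × 4 = 8 cm
4–10 s: |-10| × 6 = 60 cm
10–11 s: |8| × 1 = 8 cm
11–14 s: |1| × 3 = 3 cm
Total distance = 79 cm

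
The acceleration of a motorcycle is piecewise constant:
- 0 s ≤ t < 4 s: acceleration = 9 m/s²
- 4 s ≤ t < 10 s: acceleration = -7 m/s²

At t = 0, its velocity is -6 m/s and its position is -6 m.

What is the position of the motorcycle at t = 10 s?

96 m

On each constant-a segment, Δv = aΔt and Δx = v₀Δt + ½aΔt²; chain segment to segment.
0–4 s: v starts -6 m/s; Δx = -6·4 + ½·9·4² = 48 m; v ends 30 m/s.
4–10 s: v starts 30 m/s; Δx = 30·6 + ½·-7·6² = 54 m; v ends -12 m/s.
x(10) = -6 + Σ Δx = 96 m.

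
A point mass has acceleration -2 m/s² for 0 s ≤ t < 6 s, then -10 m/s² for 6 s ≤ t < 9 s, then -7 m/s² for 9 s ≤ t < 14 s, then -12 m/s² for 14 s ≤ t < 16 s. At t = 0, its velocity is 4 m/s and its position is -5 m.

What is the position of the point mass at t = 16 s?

On each constant-a segment, Δv = aΔt and Δx = v₀Δt + ½aΔt²; chain segment to segment.
0–6 s: v starts 4 m/s; Δx = 4·6 + ½·-2·6² = -12 m; v ends -8 m/s.
6–9 s: v starts -8 m/s; Δx = -8·3 + ½·-10·3² = -69 m; v ends -38 m/s.
9–14 s: v starts -38 m/s; Δx = -38·5 + ½·-7·5² = -277.5 m; v ends -73 m/s.
14–16 s: v starts -73 m/s; Δx = -73·2 + ½·-12·2² = -170 m; v ends -97 m/s.
x(16) = -5 + Σ Δx = -533.5 m.

-533.5 m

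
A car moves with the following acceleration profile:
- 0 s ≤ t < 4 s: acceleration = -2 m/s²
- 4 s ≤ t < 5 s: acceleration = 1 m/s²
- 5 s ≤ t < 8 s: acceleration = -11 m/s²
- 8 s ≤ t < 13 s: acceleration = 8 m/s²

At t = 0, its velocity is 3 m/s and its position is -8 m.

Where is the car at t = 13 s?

On each constant-a segment, Δv = aΔt and Δx = v₀Δt + ½aΔt²; chain segment to segment.
0–4 s: v starts 3 m/s; Δx = 3·4 + ½·-2·4² = -4 m; v ends -5 m/s.
4–5 s: v starts -5 m/s; Δx = -5·1 + ½·1·1² = -4.5 m; v ends -4 m/s.
5–8 s: v starts -4 m/s; Δx = -4·3 + ½·-11·3² = -61.5 m; v ends -37 m/s.
8–13 s: v starts -37 m/s; Δx = -37·5 + ½·8·5² = -85 m; v ends 3 m/s.
x(13) = -8 + Σ Δx = -163 m.

-163 m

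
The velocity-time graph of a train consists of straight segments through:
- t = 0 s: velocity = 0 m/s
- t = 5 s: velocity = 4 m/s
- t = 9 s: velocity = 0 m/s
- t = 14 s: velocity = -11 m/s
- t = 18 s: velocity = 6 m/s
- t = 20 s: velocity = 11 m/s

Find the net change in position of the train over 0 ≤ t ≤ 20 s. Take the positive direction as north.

-2.5 m

Net displacement equals the area under the velocity-time graph (areas below the axis count negative).
0–5 s: ½(0 + 4)(5) = 10 m
5–9 s: ½(4 + 0)(4) = 8 m
9–14 s: ½(0 + -11)(5) = -27.5 m
14–18 s: ½(-11 + 6)(4) = -10 m
18–20 s: ½(6 + 11)(2) = 17 m
Net displacement = -2.5 m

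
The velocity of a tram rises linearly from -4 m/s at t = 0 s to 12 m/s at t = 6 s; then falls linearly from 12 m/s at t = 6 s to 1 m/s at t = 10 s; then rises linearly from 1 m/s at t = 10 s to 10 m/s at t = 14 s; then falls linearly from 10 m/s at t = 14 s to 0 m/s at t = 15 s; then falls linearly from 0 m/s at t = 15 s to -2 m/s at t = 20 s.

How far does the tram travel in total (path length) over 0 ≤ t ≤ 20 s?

88 m

Distance (not displacement) is the total path length: add the absolute areas under v-t.
0–6 s: v = 0 at t = 1.5 s; triangle areas 3 + 27 = 30 m
6–10 s: |½(12 + 1)(4)| = 26 m
10–14 s: |½(1 + 10)(4)| = 22 m
14–15 s: |½(10 + 0)(1)| = 5 m
15–20 s: |½(0 + -2)(5)| = 5 m
Total distance = 88 m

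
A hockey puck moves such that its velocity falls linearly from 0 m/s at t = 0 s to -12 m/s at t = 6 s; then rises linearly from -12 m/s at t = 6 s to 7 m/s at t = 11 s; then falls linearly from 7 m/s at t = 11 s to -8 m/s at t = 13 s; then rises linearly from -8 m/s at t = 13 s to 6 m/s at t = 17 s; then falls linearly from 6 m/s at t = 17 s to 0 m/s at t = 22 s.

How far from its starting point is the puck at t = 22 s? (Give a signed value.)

Displacement is the signed area under the v-t curve.
0–6 s: ½(0 + -12)(6) = -36 m
6–11 s: ½(-12 + 7)(5) = -12.5 m
11–13 s: ½(7 + -8)(2) = -1 m
13–17 s: ½(-8 + 6)(4) = -4 m
17–22 s: ½(6 + 0)(5) = 15 m
Net displacement = -38.5 m

-38.5 m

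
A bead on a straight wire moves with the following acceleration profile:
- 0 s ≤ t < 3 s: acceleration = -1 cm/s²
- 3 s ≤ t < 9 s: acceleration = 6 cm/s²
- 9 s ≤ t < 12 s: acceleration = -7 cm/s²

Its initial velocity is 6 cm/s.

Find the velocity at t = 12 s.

Δv equals the area under the a-t graph; then v = v₀ + Δv.
0–3 s: -1 × 3 = -3 cm/s
3–9 s: 6 × 6 = 36 cm/s
9–12 s: -7 × 3 = -21 cm/s
Δv = 12 cm/s, so v(12) = 6 + (12) = 18 cm/s.

18 cm/s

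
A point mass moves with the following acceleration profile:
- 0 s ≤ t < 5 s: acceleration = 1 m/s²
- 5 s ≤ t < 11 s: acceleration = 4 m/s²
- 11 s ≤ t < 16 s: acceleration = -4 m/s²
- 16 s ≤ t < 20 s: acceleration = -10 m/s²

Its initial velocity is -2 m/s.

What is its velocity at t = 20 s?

-33 m/s

Δv equals the area under the a-t graph; then v = v₀ + Δv.
0–5 s: 1 × 5 = 5 m/s
5–11 s: 4 × 6 = 24 m/s
11–16 s: -4 × 5 = -20 m/s
16–20 s: -10 × 4 = -40 m/s
Δv = -31 m/s, so v(20) = -2 + (-31) = -33 m/s.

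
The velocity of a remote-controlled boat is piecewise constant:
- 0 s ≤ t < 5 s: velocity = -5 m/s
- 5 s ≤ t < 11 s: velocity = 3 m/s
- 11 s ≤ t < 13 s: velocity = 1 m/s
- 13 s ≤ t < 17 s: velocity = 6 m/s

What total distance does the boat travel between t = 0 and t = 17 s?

69 m

Total distance travelled is ∫|v| dt — sum the magnitudes of each area piece.
0–5 s: |-5| × 5 = 25 m
5–11 s: |3| × 6 = 18 m
11–13 s: |1| × 2 = 2 m
13–17 s: |6| × 4 = 24 m
Total distance = 69 m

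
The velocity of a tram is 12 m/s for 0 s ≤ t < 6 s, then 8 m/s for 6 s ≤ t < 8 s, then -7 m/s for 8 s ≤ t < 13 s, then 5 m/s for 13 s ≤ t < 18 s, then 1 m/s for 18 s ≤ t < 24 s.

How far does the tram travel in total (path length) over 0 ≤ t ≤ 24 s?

Total distance travelled is ∫|v| dt — sum the magnitudes of each area piece.
0–6 s: |12| × 6 = 72 m
6–8 s: |8| × 2 = 16 m
8–13 s: |-7| × 5 = 35 m
13–18 s: |5| × 5 = 25 m
18–24 s: |1| × 6 = 6 m
Total distance = 154 m

154 m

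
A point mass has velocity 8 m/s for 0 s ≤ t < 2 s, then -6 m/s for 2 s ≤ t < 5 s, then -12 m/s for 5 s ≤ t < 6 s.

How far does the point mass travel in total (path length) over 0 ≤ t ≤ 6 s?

Total distance travelled is ∫|v| dt — sum the magnitudes of each area piece.
0–2 s: |8| × 2 = 16 m
2–5 s: |-6| × 3 = 18 m
5–6 s: |-12| × 1 = 12 m
Total distance = 46 m

46 m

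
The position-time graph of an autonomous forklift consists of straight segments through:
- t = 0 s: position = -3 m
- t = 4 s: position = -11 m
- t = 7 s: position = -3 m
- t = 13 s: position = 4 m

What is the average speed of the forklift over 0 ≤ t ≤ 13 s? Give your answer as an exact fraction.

23/13 m/s

Average speed = (total path length)/(elapsed time); on a piecewise-linear x-t graph the path length is Σ|Δx|.
0–4 s: |Δx| = |-11 − -3| = 8 m
4–7 s: |Δx| = |-3 − -11| = 8 m
7–13 s: |Δx| = |4 − -3| = 7 m
Total path = 23 m; average speed = 23/13 = 23/13 m/s.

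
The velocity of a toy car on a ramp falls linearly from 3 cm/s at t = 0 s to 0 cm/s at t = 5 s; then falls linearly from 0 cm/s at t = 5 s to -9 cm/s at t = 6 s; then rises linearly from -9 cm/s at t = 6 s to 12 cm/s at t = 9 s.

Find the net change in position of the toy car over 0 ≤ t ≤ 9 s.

7.5 cm

Displacement is the signed area under the v-t curve.
0–5 s: ½(3 + 0)(5) = 7.5 cm
5–6 s: ½(0 + -9)(1) = -4.5 cm
6–9 s: ½(-9 + 12)(3) = 4.5 cm
Net displacement = 7.5 cm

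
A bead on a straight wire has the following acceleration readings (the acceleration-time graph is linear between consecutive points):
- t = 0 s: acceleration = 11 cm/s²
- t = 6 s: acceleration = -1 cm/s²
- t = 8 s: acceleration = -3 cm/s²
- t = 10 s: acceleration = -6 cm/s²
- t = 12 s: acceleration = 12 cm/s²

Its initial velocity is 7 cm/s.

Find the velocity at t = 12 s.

Δv equals the area under the a-t graph; then v = v₀ + Δv.
0–6 s: ½(11 + -1)(6) = 30 cm/s
6–8 s: ½(-1 + -3)(2) = -4 cm/s
8–10 s: ½(-3 + -6)(2) = -9 cm/s
10–12 s: ½(-6 + 12)(2) = 6 cm/s
Δv = 23 cm/s, so v(12) = 7 + (23) = 30 cm/s.

30 cm/s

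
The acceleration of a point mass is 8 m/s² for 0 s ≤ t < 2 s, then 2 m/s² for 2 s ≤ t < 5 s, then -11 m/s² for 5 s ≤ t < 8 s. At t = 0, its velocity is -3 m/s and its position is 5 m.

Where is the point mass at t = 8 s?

On each constant-a segment, Δv = aΔt and Δx = v₀Δt + ½aΔt²; chain segment to segment.
0–2 s: v starts -3 m/s; Δx = -3·2 + ½·8·2² = 10 m; v ends 13 m/s.
2–5 s: v starts 13 m/s; Δx = 13·3 + ½·2·3² = 48 m; v ends 19 m/s.
5–8 s: v starts 19 m/s; Δx = 19·3 + ½·-11·3² = 7.5 m; v ends -14 m/s.
x(8) = 5 + Σ Δx = 70.5 m.

70.5 m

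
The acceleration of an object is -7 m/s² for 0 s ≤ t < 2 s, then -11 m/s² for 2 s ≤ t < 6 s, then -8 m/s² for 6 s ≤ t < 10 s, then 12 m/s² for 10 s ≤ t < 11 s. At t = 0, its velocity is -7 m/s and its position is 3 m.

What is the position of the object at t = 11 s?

-612 m

On each constant-a segment, Δv = aΔt and Δx = v₀Δt + ½aΔt²; chain segment to segment.
0–2 s: v starts -7 m/s; Δx = -7·2 + ½·-7·2² = -28 m; v ends -21 m/s.
2–6 s: v starts -21 m/s; Δx = -21·4 + ½·-11·4² = -172 m; v ends -65 m/s.
6–10 s: v starts -65 m/s; Δx = -65·4 + ½·-8·4² = -324 m; v ends -97 m/s.
10–11 s: v starts -97 m/s; Δx = -97·1 + ½·12·1² = -91 m; v ends -85 m/s.
x(11) = 3 + Σ Δx = -612 m.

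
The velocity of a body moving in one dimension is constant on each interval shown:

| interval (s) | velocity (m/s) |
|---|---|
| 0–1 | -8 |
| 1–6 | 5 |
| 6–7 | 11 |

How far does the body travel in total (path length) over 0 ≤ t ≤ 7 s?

Total distance travelled is ∫|v| dt — sum the magnitudes of each area piece.
0–1 s: |-8| × 1 = 8 m
1–6 s: |5| × 5 = 25 m
6–7 s: |11| × 1 = 11 m
Total distance = 44 m

44 m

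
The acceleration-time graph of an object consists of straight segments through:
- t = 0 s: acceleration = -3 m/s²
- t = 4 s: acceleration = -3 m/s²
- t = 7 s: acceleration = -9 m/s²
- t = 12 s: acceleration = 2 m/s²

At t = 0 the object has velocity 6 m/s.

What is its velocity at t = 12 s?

Δv equals the area under the a-t graph; then v = v₀ + Δv.
0–4 s: -3 × 4 = -12 m/s
4–7 s: ½(-3 + -9)(3) = -18 m/s
7–12 s: ½(-9 + 2)(5) = -17.5 m/s
Δv = -47.5 m/s, so v(12) = 6 + (-47.5) = -41.5 m/s.

-41.5 m/s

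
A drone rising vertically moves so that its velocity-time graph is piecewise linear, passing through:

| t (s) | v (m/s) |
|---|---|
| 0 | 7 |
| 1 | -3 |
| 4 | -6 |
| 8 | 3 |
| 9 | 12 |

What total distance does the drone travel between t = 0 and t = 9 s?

33.9 m

Total distance travelled is ∫|v| dt — sum the magnitudes of each area piece.
0–1 s: v = 0 at t = 0.7 s; triangle areas 2.45 + 0.45 = 2.9 m
1–4 s: |½(-3 + -6)(3)| = 13.5 m
4–8 s: v = 0 at t = 20/3 s; triangle areas 8 + 2 = 10 m
8–9 s: |½(3 + 12)(1)| = 7.5 m
Total distance = 33.9 m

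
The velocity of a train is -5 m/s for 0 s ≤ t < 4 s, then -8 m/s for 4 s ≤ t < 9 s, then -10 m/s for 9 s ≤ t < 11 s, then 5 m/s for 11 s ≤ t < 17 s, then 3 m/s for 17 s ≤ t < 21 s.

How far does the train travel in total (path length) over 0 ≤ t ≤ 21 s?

122 m

Total distance travelled is ∫|v| dt — sum the magnitudes of each area piece.
0–4 s: |-5| × 4 = 20 m
4–9 s: |-8| × 5 = 40 m
9–11 s: |-10| × 2 = 20 m
11–17 s: |5| × 6 = 30 m
17–21 s: |3| × 4 = 12 m
Total distance = 122 m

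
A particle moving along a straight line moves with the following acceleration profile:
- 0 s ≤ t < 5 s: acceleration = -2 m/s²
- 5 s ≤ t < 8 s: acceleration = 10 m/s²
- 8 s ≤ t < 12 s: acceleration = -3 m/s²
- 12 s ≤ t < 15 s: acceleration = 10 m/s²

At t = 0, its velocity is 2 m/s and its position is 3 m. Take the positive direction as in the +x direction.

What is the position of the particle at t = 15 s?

On each constant-a segment, Δv = aΔt and Δx = v₀Δt + ½aΔt²; chain segment to segment.
0–5 s: v starts 2 m/s; Δx = 2·5 + ½·-2·5² = -15 m; v ends -8 m/s.
5–8 s: v starts -8 m/s; Δx = -8·3 + ½·10·3² = 21 m; v ends 22 m/s.
8–12 s: v starts 22 m/s; Δx = 22·4 + ½·-3·4² = 64 m; v ends 10 m/s.
12–15 s: v starts 10 m/s; Δx = 10·3 + ½·10·3² = 75 m; v ends 40 m/s.
x(15) = 3 + Σ Δx = 148 m.

148 m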